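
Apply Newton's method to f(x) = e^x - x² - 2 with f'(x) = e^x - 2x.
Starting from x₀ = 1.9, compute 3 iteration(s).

f(x) = e^x - x² - 2
f'(x) = e^x - 2x
x₀ = 1.9

Newton-Raphson formula: x_{n+1} = x_n - f(x_n)/f'(x_n)

Iteration 1:
  f(1.900000) = 1.075894
  f'(1.900000) = 2.885894
  x_1 = 1.900000 - 1.075894/2.885894 = 1.527189
Iteration 2:
  f(1.527189) = 0.272906
  f'(1.527189) = 1.550834
  x_2 = 1.527189 - 0.272906/1.550834 = 1.351215
Iteration 3:
  f(1.351215) = 0.036333
  f'(1.351215) = 1.159684
  x_3 = 1.351215 - 0.036333/1.159684 = 1.319885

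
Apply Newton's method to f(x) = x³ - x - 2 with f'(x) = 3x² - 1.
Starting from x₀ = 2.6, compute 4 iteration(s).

f(x) = x³ - x - 2
f'(x) = 3x² - 1
x₀ = 2.6

Newton-Raphson formula: x_{n+1} = x_n - f(x_n)/f'(x_n)

Iteration 1:
  f(2.600000) = 12.976000
  f'(2.600000) = 19.280000
  x_1 = 2.600000 - 12.976000/19.280000 = 1.926971
Iteration 2:
  f(1.926971) = 3.228290
  f'(1.926971) = 10.139651
  x_2 = 1.926971 - 3.228290/10.139651 = 1.608588
Iteration 3:
  f(1.608588) = 0.553724
  f'(1.608588) = 6.762668
  x_3 = 1.608588 - 0.553724/6.762668 = 1.526709
Iteration 4:
  f(1.526709) = 0.031804
  f'(1.526709) = 5.992518
  x_4 = 1.526709 - 0.031804/5.992518 = 1.521401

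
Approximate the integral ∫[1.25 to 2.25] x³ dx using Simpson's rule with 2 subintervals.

f(x) = x³
a = 1.25, b = 2.25, n = 2
h = (b - a)/n = 0.500000

Simpson's rule: (h/3)[f(x₀) + 4f(x₁) + 2f(x₂) + ... + f(xₙ)]

x_0 = 1.2500, f(x_0) = 1.953125, coefficient = 1
x_1 = 1.7500, f(x_1) = 5.359375, coefficient = 4
x_2 = 2.2500, f(x_2) = 11.390625, coefficient = 1

I ≈ (0.500000/3) × 34.781250 = 5.796875
Exact value: 5.796875
Error: 0.000000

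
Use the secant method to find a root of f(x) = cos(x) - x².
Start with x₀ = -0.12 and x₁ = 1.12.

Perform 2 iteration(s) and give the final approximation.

f(x) = cos(x) - x²
x₀ = -0.12, x₁ = 1.12

Secant formula: x_{n+1} = x_n - f(x_n)(x_n - x_{n-1})/(f(x_n) - f(x_{n-1}))

Iteration 1:
  f(-0.120000) = 0.978409
  f(1.120000) = -0.818718
  x_2 = 1.120000 - (-0.818718)×(1.120000 - (-0.120000))/(-0.818718 - 0.978409)
       = 0.555093
Iteration 2:
  f(1.120000) = -0.818718
  f(0.555093) = 0.541724
  x_3 = 0.555093 - 0.541724×(0.555093 - 1.120000)/(0.541724 - (-0.818718))
       = 0.780037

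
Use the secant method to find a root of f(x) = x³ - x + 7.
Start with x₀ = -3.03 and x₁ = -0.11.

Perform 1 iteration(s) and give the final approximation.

f(x) = x³ - x + 7
x₀ = -3.03, x₁ = -0.11

Secant formula: x_{n+1} = x_n - f(x_n)(x_n - x_{n-1})/(f(x_n) - f(x_{n-1}))

Iteration 1:
  f(-3.030000) = -17.788127
  f(-0.110000) = 7.108669
  x_2 = -0.110000 - 7.108669×(-0.110000 - (-3.030000))/(7.108669 - (-17.788127))
       = -0.943734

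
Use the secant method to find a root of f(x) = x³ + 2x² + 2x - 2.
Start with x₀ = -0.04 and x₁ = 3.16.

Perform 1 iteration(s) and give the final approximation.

f(x) = x³ + 2x² + 2x - 2
x₀ = -0.04, x₁ = 3.16

Secant formula: x_{n+1} = x_n - f(x_n)(x_n - x_{n-1})/(f(x_n) - f(x_{n-1}))

Iteration 1:
  f(-0.040000) = -2.076864
  f(3.160000) = 55.845696
  x_2 = 3.160000 - 55.845696×(3.160000 - (-0.040000))/(55.845696 - (-2.076864))
       = 0.074739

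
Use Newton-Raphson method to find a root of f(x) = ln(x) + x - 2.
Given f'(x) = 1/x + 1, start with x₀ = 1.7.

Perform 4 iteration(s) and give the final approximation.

f(x) = ln(x) + x - 2
f'(x) = 1/x + 1
x₀ = 1.7

Newton-Raphson formula: x_{n+1} = x_n - f(x_n)/f'(x_n)

Iteration 1:
  f(1.700000) = 0.230628
  f'(1.700000) = 1.588235
  x_1 = 1.700000 - 0.230628/1.588235 = 1.554790
Iteration 2:
  f(1.554790) = -0.003870
  f'(1.554790) = 1.643174
  x_2 = 1.554790 - (-0.003870)/1.643174 = 1.557145
Iteration 3:
  f(1.557145) = -0.000001
  f'(1.557145) = 1.642201
  x_3 = 1.557145 - (-0.000001)/1.642201 = 1.557146
Iteration 4:
  f(1.557146) = 0.000000
  f'(1.557146) = 1.642201
  x_4 = 1.557146 - 0.000000/1.642201 = 1.557146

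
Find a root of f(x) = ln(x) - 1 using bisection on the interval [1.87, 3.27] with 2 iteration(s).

f(x) = ln(x) - 1
Initial interval: [1.87, 3.27]

Iteration 1:
  c_1 = (1.870000 + 3.270000)/2 = 2.570000
  f(c_1) = f(2.570000) = -0.056094
  f(a) × f(c) ≥ 0, new interval: [2.570000, 3.270000]
Iteration 2:
  c_2 = (2.570000 + 3.270000)/2 = 2.920000
  f(c_2) = f(2.920000) = 0.071584
  f(a) × f(c) < 0, new interval: [2.570000, 2.920000]

After 2 iteration(s), the approximation is c_2 = 2.920000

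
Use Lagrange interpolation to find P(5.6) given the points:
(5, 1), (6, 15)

Lagrange interpolation formula:
P(x) = Σ yᵢ × Lᵢ(x)
where Lᵢ(x) = Π_{j≠i} (x - xⱼ)/(xᵢ - xⱼ)

L_0(5.6) = (5.6 - 6)/(5 - 6) = 0.400000
L_1(5.6) = (5.6 - 5)/(6 - 5) = 0.600000

P(5.6) = 1×L_0(5.6) + 15×L_1(5.6)
P(5.6) = 9.400000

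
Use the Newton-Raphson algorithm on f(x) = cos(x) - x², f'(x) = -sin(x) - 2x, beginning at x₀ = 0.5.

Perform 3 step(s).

f(x) = cos(x) - x²
f'(x) = -sin(x) - 2x
x₀ = 0.5

Newton-Raphson formula: x_{n+1} = x_n - f(x_n)/f'(x_n)

Iteration 1:
  f(0.500000) = 0.627583
  f'(0.500000) = -1.479426
  x_1 = 0.500000 - 0.627583/(-1.479426) = 0.924207
Iteration 2:
  f(0.924207) = -0.251691
  f'(0.924207) = -2.646557
  x_2 = 0.924207 - (-0.251691)/(-2.646557) = 0.829106
Iteration 3:
  f(0.829106) = -0.011881
  f'(0.829106) = -2.395539
  x_3 = 0.829106 - (-0.011881)/(-2.395539) = 0.824146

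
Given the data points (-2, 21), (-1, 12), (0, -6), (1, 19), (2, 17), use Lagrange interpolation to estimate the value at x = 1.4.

Lagrange interpolation formula:
P(x) = Σ yᵢ × Lᵢ(x)
where Lᵢ(x) = Π_{j≠i} (x - xⱼ)/(xᵢ - xⱼ)

L_0(1.4) = (1.4 - (-1))/(-2 - (-1)) × (1.4 - 0)/(-2 - 0) × (1.4 - 1)/(-2 - 1) × (1.4 - 2)/(-2 - 2) = -0.033600
L_1(1.4) = (1.4 - (-2))/(-1 - (-2)) × (1.4 - 0)/(-1 - 0) × (1.4 - 1)/(-1 - 1) × (1.4 - 2)/(-1 - 2) = 0.190400
L_2(1.4) = (1.4 - (-2))/(0 - (-2)) × (1.4 - (-1))/(0 - (-1)) × (1.4 - 1)/(0 - 1) × (1.4 - 2)/(0 - 2) = -0.489600
L_3(1.4) = (1.4 - (-2))/(1 - (-2)) × (1.4 - (-1))/(1 - (-1)) × (1.4 - 0)/(1 - 0) × (1.4 - 2)/(1 - 2) = 1.142400
L_4(1.4) = (1.4 - (-2))/(2 - (-2)) × (1.4 - (-1))/(2 - (-1)) × (1.4 - 0)/(2 - 0) × (1.4 - 1)/(2 - 1) = 0.190400

P(1.4) = 21×L_0(1.4) + 12×L_1(1.4) + (-6)×L_2(1.4) + 19×L_3(1.4) + 17×L_4(1.4)
P(1.4) = 29.459200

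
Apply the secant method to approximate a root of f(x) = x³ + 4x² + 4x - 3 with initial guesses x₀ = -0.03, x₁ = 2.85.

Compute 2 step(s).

f(x) = x³ + 4x² + 4x - 3
x₀ = -0.03, x₁ = 2.85

Secant formula: x_{n+1} = x_n - f(x_n)(x_n - x_{n-1})/(f(x_n) - f(x_{n-1}))

Iteration 1:
  f(-0.030000) = -3.116427
  f(2.850000) = 64.039125
  x_2 = 2.850000 - 64.039125×(2.850000 - (-0.030000))/(64.039125 - (-3.116427))
       = 0.103650
Iteration 2:
  f(2.850000) = 64.039125
  f(0.103650) = -2.541315
  x_3 = 0.103650 - (-2.541315)×(0.103650 - 2.850000)/(-2.541315 - 64.039125)
       = 0.208475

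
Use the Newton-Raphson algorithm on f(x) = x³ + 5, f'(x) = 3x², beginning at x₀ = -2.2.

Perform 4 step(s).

f(x) = x³ + 5
f'(x) = 3x²
x₀ = -2.2

Newton-Raphson formula: x_{n+1} = x_n - f(x_n)/f'(x_n)

Iteration 1:
  f(-2.200000) = -5.648000
  f'(-2.200000) = 14.520000
  x_1 = -2.200000 - (-5.648000)/14.520000 = -1.811019
Iteration 2:
  f(-1.811019) = -0.939764
  f'(-1.811019) = 9.839373
  x_2 = -1.811019 - (-0.939764)/9.839373 = -1.715509
Iteration 3:
  f(-1.715509) = -0.048691
  f'(-1.715509) = 8.828910
  x_3 = -1.715509 - (-0.048691)/8.828910 = -1.709994
Iteration 4:
  f(-1.709994) = -0.000156
  f'(-1.709994) = 8.772236
  x_4 = -1.709994 - (-0.000156)/8.772236 = -1.709976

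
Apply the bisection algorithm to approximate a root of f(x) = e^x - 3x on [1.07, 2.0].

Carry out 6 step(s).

f(x) = e^x - 3x
Initial interval: [1.07, 2.0]

Iteration 1:
  c_1 = (1.070000 + 2.000000)/2 = 1.535000
  f(c_1) = f(1.535000) = 0.036326
  f(a) × f(c) < 0, new interval: [1.070000, 1.535000]
Iteration 2:
  c_2 = (1.070000 + 1.535000)/2 = 1.302500
  f(c_2) = f(1.302500) = -0.229019
  f(a) × f(c) ≥ 0, new interval: [1.302500, 1.535000]
Iteration 3:
  c_3 = (1.302500 + 1.535000)/2 = 1.418750
  f(c_3) = f(1.418750) = -0.124298
  f(a) × f(c) ≥ 0, new interval: [1.418750, 1.535000]
Iteration 4:
  c_4 = (1.418750 + 1.535000)/2 = 1.476875
  f(c_4) = f(1.476875) = -0.051386
  f(a) × f(c) ≥ 0, new interval: [1.476875, 1.535000]
Iteration 5:
  c_5 = (1.476875 + 1.535000)/2 = 1.505938
  f(c_5) = f(1.505938) = -0.009434
  f(a) × f(c) ≥ 0, new interval: [1.505938, 1.535000]
Iteration 6:
  c_6 = (1.505938 + 1.535000)/2 = 1.520469
  f(c_6) = f(1.520469) = 0.012963
  f(a) × f(c) < 0, new interval: [1.505938, 1.520469]

After 6 iteration(s), the approximation is c_6 = 1.520469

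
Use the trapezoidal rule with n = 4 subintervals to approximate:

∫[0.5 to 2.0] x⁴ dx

f(x) = x⁴
a = 0.5, b = 2.0, n = 4
h = (b - a)/n = 0.375000

Trapezoidal rule: (h/2)[f(x₀) + 2f(x₁) + 2f(x₂) + ... + f(xₙ)]

x_0 = 0.5000, f(x_0) = 0.062500, coefficient = 1
x_1 = 0.8750, f(x_1) = 0.586182, coefficient = 2
x_2 = 1.2500, f(x_2) = 2.441406, coefficient = 2
x_3 = 1.6250, f(x_3) = 6.972900, coefficient = 2
x_4 = 2.0000, f(x_4) = 16.000000, coefficient = 1

I ≈ (0.375000/2) × 36.063477 = 6.761902
Exact value: 6.393750
Error: 0.368152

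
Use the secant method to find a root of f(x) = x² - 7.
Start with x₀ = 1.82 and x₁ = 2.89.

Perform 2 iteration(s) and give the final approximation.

f(x) = x² - 7
x₀ = 1.82, x₁ = 2.89

Secant formula: x_{n+1} = x_n - f(x_n)(x_n - x_{n-1})/(f(x_n) - f(x_{n-1}))

Iteration 1:
  f(1.820000) = -3.687600
  f(2.890000) = 1.352100
  x_2 = 2.890000 - 1.352100×(2.890000 - 1.820000)/(1.352100 - (-3.687600))
       = 2.602930
Iteration 2:
  f(2.890000) = 1.352100
  f(2.602930) = -0.224756
  x_3 = 2.602930 - (-0.224756)×(2.602930 - 2.890000)/(-0.224756 - 1.352100)
       = 2.643847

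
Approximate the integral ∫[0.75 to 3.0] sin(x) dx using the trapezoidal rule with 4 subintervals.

f(x) = sin(x)
a = 0.75, b = 3.0, n = 4
h = (b - a)/n = 0.562500

Trapezoidal rule: (h/2)[f(x₀) + 2f(x₁) + 2f(x₂) + ... + f(xₙ)]

x_0 = 0.7500, f(x_0) = 0.681639, coefficient = 1
x_1 = 1.3125, f(x_1) = 0.966827, coefficient = 2
x_2 = 1.8750, f(x_2) = 0.954086, coefficient = 2
x_3 = 2.4375, f(x_3) = 0.647343, coefficient = 2
x_4 = 3.0000, f(x_4) = 0.141120, coefficient = 1

I ≈ (0.562500/2) × 5.959268 = 1.676044
Exact value: 1.721681
Error: 0.045637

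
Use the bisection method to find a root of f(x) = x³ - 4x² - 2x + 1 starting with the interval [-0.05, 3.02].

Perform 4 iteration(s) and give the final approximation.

f(x) = x³ - 4x² - 2x + 1
Initial interval: [-0.05, 3.02]

Iteration 1:
  c_1 = (-0.050000 + 3.020000)/2 = 1.485000
  f(c_1) = f(1.485000) = -7.516141
  f(a) × f(c) < 0, new interval: [-0.050000, 1.485000]
Iteration 2:
  c_2 = (-0.050000 + 1.485000)/2 = 0.717500
  f(c_2) = f(0.717500) = -2.124852
  f(a) × f(c) < 0, new interval: [-0.050000, 0.717500]
Iteration 3:
  c_3 = (-0.050000 + 0.717500)/2 = 0.333750
  f(c_3) = f(0.333750) = -0.075880
  f(a) × f(c) < 0, new interval: [-0.050000, 0.333750]
Iteration 4:
  c_4 = (-0.050000 + 0.333750)/2 = 0.141875
  f(c_4) = f(0.141875) = 0.638592
  f(a) × f(c) ≥ 0, new interval: [0.141875, 0.333750]

After 4 iteration(s), the approximation is c_4 = 0.141875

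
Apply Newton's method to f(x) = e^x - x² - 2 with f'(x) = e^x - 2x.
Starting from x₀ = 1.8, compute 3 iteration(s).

f(x) = e^x - x² - 2
f'(x) = e^x - 2x
x₀ = 1.8

Newton-Raphson formula: x_{n+1} = x_n - f(x_n)/f'(x_n)

Iteration 1:
  f(1.800000) = 0.809647
  f'(1.800000) = 2.449647
  x_1 = 1.800000 - 0.809647/2.449647 = 1.469484
Iteration 2:
  f(1.469484) = 0.187608
  f'(1.469484) = 1.408024
  x_2 = 1.469484 - 0.187608/1.408024 = 1.336242
Iteration 3:
  f(1.336242) = 0.019175
  f'(1.336242) = 1.132234
  x_3 = 1.336242 - 0.019175/1.132234 = 1.319306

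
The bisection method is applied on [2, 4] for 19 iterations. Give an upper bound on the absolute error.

Bisection error bound: |error| ≤ (b-a)/2^n
|error| ≤ (4 - 2)/2^19 = 2/2^19
|error| ≤ 0.0000038147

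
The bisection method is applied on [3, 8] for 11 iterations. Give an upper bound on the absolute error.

Bisection error bound: |error| ≤ (b-a)/2^n
|error| ≤ (8 - 3)/2^11 = 5/2^11
|error| ≤ 0.0024414062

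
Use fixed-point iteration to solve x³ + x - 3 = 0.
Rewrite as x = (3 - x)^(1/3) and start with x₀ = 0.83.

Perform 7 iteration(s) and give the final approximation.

Equation: x³ + x - 3 = 0
Fixed-point form: x = (3 - x)^(1/3)
x₀ = 0.83

x_1 = g(0.830000) = 1.294653
x_2 = g(1.294653) = 1.194733
x_3 = g(1.194733) = 1.217626
x_4 = g(1.217626) = 1.212457
x_5 = g(1.212457) = 1.213628
x_6 = g(1.213628) = 1.213363
x_7 = g(1.213363) = 1.213423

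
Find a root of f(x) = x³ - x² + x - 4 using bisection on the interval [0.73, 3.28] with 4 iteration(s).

f(x) = x³ - x² + x - 4
Initial interval: [0.73, 3.28]

Iteration 1:
  c_1 = (0.730000 + 3.280000)/2 = 2.005000
  f(c_1) = f(2.005000) = 2.045125
  f(a) × f(c) < 0, new interval: [0.730000, 2.005000]
Iteration 2:
  c_2 = (0.730000 + 2.005000)/2 = 1.367500
  f(c_2) = f(1.367500) = -1.945254
  f(a) × f(c) ≥ 0, new interval: [1.367500, 2.005000]
Iteration 3:
  c_3 = (1.367500 + 2.005000)/2 = 1.686250
  f(c_3) = f(1.686250) = -0.362440
  f(a) × f(c) ≥ 0, new interval: [1.686250, 2.005000]
Iteration 4:
  c_4 = (1.686250 + 2.005000)/2 = 1.845625
  f(c_4) = f(1.845625) = 0.726104
  f(a) × f(c) < 0, new interval: [1.686250, 1.845625]

After 4 iteration(s), the approximation is c_4 = 1.845625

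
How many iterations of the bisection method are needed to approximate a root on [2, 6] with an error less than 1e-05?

We need (b-a)/2^n ≤ 1e-05
(6 - 2)/2^n ≤ 1e-05
4/2^n ≤ 1e-05
2^n ≥ 400000
n ≥ log₂(400000) = 18.61
n ≥ 19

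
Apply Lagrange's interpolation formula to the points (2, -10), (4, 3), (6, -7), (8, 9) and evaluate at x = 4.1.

Lagrange interpolation formula:
P(x) = Σ yᵢ × Lᵢ(x)
where Lᵢ(x) = Π_{j≠i} (x - xⱼ)/(xᵢ - xⱼ)

L_0(4.1) = (4.1 - 4)/(2 - 4) × (4.1 - 6)/(2 - 6) × (4.1 - 8)/(2 - 8) = -0.015437
L_1(4.1) = (4.1 - 2)/(4 - 2) × (4.1 - 6)/(4 - 6) × (4.1 - 8)/(4 - 8) = 0.972563
L_2(4.1) = (4.1 - 2)/(6 - 2) × (4.1 - 4)/(6 - 4) × (4.1 - 8)/(6 - 8) = 0.051187
L_3(4.1) = (4.1 - 2)/(8 - 2) × (4.1 - 4)/(8 - 4) × (4.1 - 6)/(8 - 6) = -0.008312

P(4.1) = (-10)×L_0(4.1) + 3×L_1(4.1) + (-7)×L_2(4.1) + 9×L_3(4.1)
P(4.1) = 2.638938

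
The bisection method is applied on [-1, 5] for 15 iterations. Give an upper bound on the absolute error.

Bisection error bound: |error| ≤ (b-a)/2^n
|error| ≤ (5 - (-1))/2^15 = 6/2^15
|error| ≤ 0.0001831055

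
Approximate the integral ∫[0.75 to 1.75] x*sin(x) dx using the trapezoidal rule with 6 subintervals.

f(x) = x*sin(x)
a = 0.75, b = 1.75, n = 6
h = (b - a)/n = 0.166667

Trapezoidal rule: (h/2)[f(x₀) + 2f(x₁) + 2f(x₂) + ... + f(xₙ)]

x_0 = 0.7500, f(x_0) = 0.511229, coefficient = 1
x_1 = 0.9167, f(x_1) = 0.727446, coefficient = 2
x_2 = 1.0833, f(x_2) = 0.957151, coefficient = 2
x_3 = 1.2500, f(x_3) = 1.186231, coefficient = 2
x_4 = 1.4167, f(x_4) = 1.399873, coefficient = 2
x_5 = 1.5833, f(x_5) = 1.583209, coefficient = 2
x_6 = 1.7500, f(x_6) = 1.721975, coefficient = 1

I ≈ (0.166667/2) × 13.941024 = 1.161752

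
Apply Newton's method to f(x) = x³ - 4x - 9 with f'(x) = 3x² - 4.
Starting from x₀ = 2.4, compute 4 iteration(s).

f(x) = x³ - 4x - 9
f'(x) = 3x² - 4
x₀ = 2.4

Newton-Raphson formula: x_{n+1} = x_n - f(x_n)/f'(x_n)

Iteration 1:
  f(2.400000) = -4.776000
  f'(2.400000) = 13.280000
  x_1 = 2.400000 - (-4.776000)/13.280000 = 2.759639
Iteration 2:
  f(2.759639) = 0.977763
  f'(2.759639) = 18.846815
  x_2 = 2.759639 - 0.977763/18.846815 = 2.707759
Iteration 3:
  f(2.707759) = 0.022143
  f'(2.707759) = 17.995878
  x_3 = 2.707759 - 0.022143/17.995878 = 2.706529
Iteration 4:
  f(2.706529) = 0.000012
  f'(2.706529) = 17.975892
  x_4 = 2.706529 - 0.000012/17.975892 = 2.706528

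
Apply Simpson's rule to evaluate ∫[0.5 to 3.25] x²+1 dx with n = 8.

f(x) = x²+1
a = 0.5, b = 3.25, n = 8
h = (b - a)/n = 0.343750

Simpson's rule: (h/3)[f(x₀) + 4f(x₁) + 2f(x₂) + ... + f(xₙ)]

x_0 = 0.5000, f(x_0) = 1.250000, coefficient = 1
x_1 = 0.8438, f(x_1) = 1.711914, coefficient = 4
x_2 = 1.1875, f(x_2) = 2.410156, coefficient = 2
x_3 = 1.5312, f(x_3) = 3.344727, coefficient = 4
x_4 = 1.8750, f(x_4) = 4.515625, coefficient = 2
x_5 = 2.2188, f(x_5) = 5.922852, coefficient = 4
x_6 = 2.5625, f(x_6) = 7.566406, coefficient = 2
x_7 = 2.9062, f(x_7) = 9.446289, coefficient = 4
x_8 = 3.2500, f(x_8) = 11.562500, coefficient = 1

I ≈ (0.343750/3) × 123.500000 = 14.151042
Exact value: 14.151042
Error: 0.000000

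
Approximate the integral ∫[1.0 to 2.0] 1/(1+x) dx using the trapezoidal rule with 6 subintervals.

f(x) = 1/(1+x)
a = 1.0, b = 2.0, n = 6
h = (b - a)/n = 0.166667

Trapezoidal rule: (h/2)[f(x₀) + 2f(x₁) + 2f(x₂) + ... + f(xₙ)]

x_0 = 1.0000, f(x_0) = 0.500000, coefficient = 1
x_1 = 1.1667, f(x_1) = 0.461538, coefficient = 2
x_2 = 1.3333, f(x_2) = 0.428571, coefficient = 2
x_3 = 1.5000, f(x_3) = 0.400000, coefficient = 2
x_4 = 1.6667, f(x_4) = 0.375000, coefficient = 2
x_5 = 1.8333, f(x_5) = 0.352941, coefficient = 2
x_6 = 2.0000, f(x_6) = 0.333333, coefficient = 1

I ≈ (0.166667/2) × 4.869435 = 0.405786
Exact value: 0.405465
Error: 0.000321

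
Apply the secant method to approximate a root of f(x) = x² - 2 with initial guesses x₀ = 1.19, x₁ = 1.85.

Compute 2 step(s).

f(x) = x² - 2
x₀ = 1.19, x₁ = 1.85

Secant formula: x_{n+1} = x_n - f(x_n)(x_n - x_{n-1})/(f(x_n) - f(x_{n-1}))

Iteration 1:
  f(1.190000) = -0.583900
  f(1.850000) = 1.422500
  x_2 = 1.850000 - 1.422500×(1.850000 - 1.190000)/(1.422500 - (-0.583900))
       = 1.382072
Iteration 2:
  f(1.850000) = 1.422500
  f(1.382072) = -0.089876
  x_3 = 1.382072 - (-0.089876)×(1.382072 - 1.850000)/(-0.089876 - 1.422500)
       = 1.409880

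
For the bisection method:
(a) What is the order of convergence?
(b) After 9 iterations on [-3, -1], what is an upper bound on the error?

(a) Bisection has linear (order 1) convergence; the error is halved each step.

(b) Error bound = (b-a)/2^n = (-1 - (-3))/2^{9}
    = 2/2^{9}

(a) 1 (linear); (b) error ≤ 3.91e-03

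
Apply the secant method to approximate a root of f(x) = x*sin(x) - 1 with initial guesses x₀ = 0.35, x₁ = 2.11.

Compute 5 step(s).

f(x) = x*sin(x) - 1
x₀ = 0.35, x₁ = 2.11

Secant formula: x_{n+1} = x_n - f(x_n)(x_n - x_{n-1})/(f(x_n) - f(x_{n-1}))

Iteration 1:
  f(0.350000) = -0.879986
  f(2.110000) = 0.810629
  x_2 = 2.110000 - 0.810629×(2.110000 - 0.350000)/(0.810629 - (-0.879986))
       = 1.266102
Iteration 2:
  f(2.110000) = 0.810629
  f(1.266102) = 0.207783
  x_3 = 1.266102 - 0.207783×(1.266102 - 2.110000)/(0.207783 - 0.810629)
       = 0.975234
Iteration 3:
  f(1.266102) = 0.207783
  f(0.975234) = -0.192669
  x_4 = 0.975234 - (-0.192669)×(0.975234 - 1.266102)/(-0.192669 - 0.207783)
       = 1.115179
Iteration 4:
  f(0.975234) = -0.192669
  f(1.115179) = 0.001419
  x_5 = 1.115179 - 0.001419×(1.115179 - 0.975234)/(0.001419 - (-0.192669))
       = 1.114156
Iteration 5:
  f(1.115179) = 0.001419
  f(1.114156) = -0.000002
  x_6 = 1.114156 - (-0.000002)×(1.114156 - 1.115179)/(-0.000002 - 0.001419)
       = 1.114157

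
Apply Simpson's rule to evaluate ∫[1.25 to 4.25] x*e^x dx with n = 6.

f(x) = x*e^x
a = 1.25, b = 4.25, n = 6
h = (b - a)/n = 0.500000

Simpson's rule: (h/3)[f(x₀) + 4f(x₁) + 2f(x₂) + ... + f(xₙ)]

x_0 = 1.2500, f(x_0) = 4.362929, coefficient = 1
x_1 = 1.7500, f(x_1) = 10.070555, coefficient = 4
x_2 = 2.2500, f(x_2) = 21.347406, coefficient = 2
x_3 = 2.7500, f(x_3) = 43.017238, coefficient = 4
x_4 = 3.2500, f(x_4) = 83.818605, coefficient = 2
x_5 = 3.7500, f(x_5) = 159.454058, coefficient = 4
x_6 = 4.2500, f(x_6) = 297.948002, coefficient = 1

I ≈ (0.500000/3) × 1362.810351 = 227.135059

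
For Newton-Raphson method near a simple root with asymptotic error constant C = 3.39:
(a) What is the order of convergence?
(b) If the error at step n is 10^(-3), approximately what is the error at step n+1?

(a) Newton-Raphson has quadratic (order 2) convergence near simple roots.
    This means |e_{n+1}| ≈ C|e_n|².

(b) With |e_n| = 10^(-3) and C = 3.39:
    |e_{n+1}| ≈ 3.39 × (10^(-3))² = 3.39 × 10^(-6)

(a) 2 (quadratic); (b) |e_{n+1}| ≈ 3.390e-06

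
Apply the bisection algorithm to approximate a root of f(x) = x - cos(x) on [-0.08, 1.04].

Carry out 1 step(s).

f(x) = x - cos(x)
Initial interval: [-0.08, 1.04]

Iteration 1:
  c_1 = (-0.080000 + 1.040000)/2 = 0.480000
  f(c_1) = f(0.480000) = -0.406995
  f(a) × f(c) ≥ 0, new interval: [0.480000, 1.040000]

After 1 iteration(s), the approximation is c_1 = 0.480000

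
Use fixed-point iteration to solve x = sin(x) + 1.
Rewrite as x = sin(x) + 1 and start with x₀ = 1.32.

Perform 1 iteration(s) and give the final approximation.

Equation: x = sin(x) + 1
Fixed-point form: x = sin(x) + 1
x₀ = 1.32

x_1 = g(1.320000) = 1.968715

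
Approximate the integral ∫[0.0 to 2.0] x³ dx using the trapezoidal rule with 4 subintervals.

f(x) = x³
a = 0.0, b = 2.0, n = 4
h = (b - a)/n = 0.500000

Trapezoidal rule: (h/2)[f(x₀) + 2f(x₁) + 2f(x₂) + ... + f(xₙ)]

x_0 = 0.0000, f(x_0) = 0.000000, coefficient = 1
x_1 = 0.5000, f(x_1) = 0.125000, coefficient = 2
x_2 = 1.0000, f(x_2) = 1.000000, coefficient = 2
x_3 = 1.5000, f(x_3) = 3.375000, coefficient = 2
x_4 = 2.0000, f(x_4) = 8.000000, coefficient = 1

I ≈ (0.500000/2) × 17.000000 = 4.250000
Exact value: 4.000000
Error: 0.250000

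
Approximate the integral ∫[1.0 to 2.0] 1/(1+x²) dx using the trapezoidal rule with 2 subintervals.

f(x) = 1/(1+x²)
a = 1.0, b = 2.0, n = 2
h = (b - a)/n = 0.500000

Trapezoidal rule: (h/2)[f(x₀) + 2f(x₁) + 2f(x₂) + ... + f(xₙ)]

x_0 = 1.0000, f(x_0) = 0.500000, coefficient = 1
x_1 = 1.5000, f(x_1) = 0.307692, coefficient = 2
x_2 = 2.0000, f(x_2) = 0.200000, coefficient = 1

I ≈ (0.500000/2) × 1.315385 = 0.328846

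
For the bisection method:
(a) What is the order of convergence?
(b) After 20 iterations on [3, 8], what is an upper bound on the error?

(a) Bisection has linear (order 1) convergence; the error is halved each step.

(b) Error bound = (b-a)/2^n = (8 - 3)/2^{20}
    = 5/2^{20}

(a) 1 (linear); (b) error ≤ 4.77e-06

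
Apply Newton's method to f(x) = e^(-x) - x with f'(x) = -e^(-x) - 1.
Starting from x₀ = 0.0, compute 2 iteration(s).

f(x) = e^(-x) - x
f'(x) = -e^(-x) - 1
x₀ = 0.0

Newton-Raphson formula: x_{n+1} = x_n - f(x_n)/f'(x_n)

Iteration 1:
  f(0.000000) = 1.000000
  f'(0.000000) = -2.000000
  x_1 = 0.000000 - 1.000000/(-2.000000) = 0.500000
Iteration 2:
  f(0.500000) = 0.106531
  f'(0.500000) = -1.606531
  x_2 = 0.500000 - 0.106531/(-1.606531) = 0.566311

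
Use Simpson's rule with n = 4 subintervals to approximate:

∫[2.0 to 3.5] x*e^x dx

f(x) = x*e^x
a = 2.0, b = 3.5, n = 4
h = (b - a)/n = 0.375000

Simpson's rule: (h/3)[f(x₀) + 4f(x₁) + 2f(x₂) + ... + f(xₙ)]

x_0 = 2.0000, f(x_0) = 14.778112, coefficient = 1
x_1 = 2.3750, f(x_1) = 25.533656, coefficient = 4
x_2 = 2.7500, f(x_2) = 43.017238, coefficient = 2
x_3 = 3.1250, f(x_3) = 71.124672, coefficient = 4
x_4 = 3.5000, f(x_4) = 115.904082, coefficient = 1

I ≈ (0.375000/3) × 603.349983 = 75.418748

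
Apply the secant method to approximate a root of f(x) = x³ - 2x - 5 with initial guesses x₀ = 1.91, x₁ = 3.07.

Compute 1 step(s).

f(x) = x³ - 2x - 5
x₀ = 1.91, x₁ = 3.07

Secant formula: x_{n+1} = x_n - f(x_n)(x_n - x_{n-1})/(f(x_n) - f(x_{n-1}))

Iteration 1:
  f(1.910000) = -1.852129
  f(3.070000) = 17.794443
  x_2 = 3.070000 - 17.794443×(3.070000 - 1.910000)/(17.794443 - (-1.852129))
       = 2.019356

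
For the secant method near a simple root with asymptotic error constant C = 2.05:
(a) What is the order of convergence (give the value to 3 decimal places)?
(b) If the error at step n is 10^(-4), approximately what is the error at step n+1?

(a) Secant method has superlinear convergence with order φ = (1+√5)/2 ≈ 1.618.
    This means |e_{n+1}| ≈ C|e_n|^1.618.

(b) With |e_n| = 10^(-4) and C = 2.05:
    |e_{n+1}| ≈ 2.05 × (10^(-4))^1.618 = 2.05 × 10^(-6.47)

(a) ≈ 1.618 (golden ratio); (b) |e_{n+1}| ≈ 6.912e-07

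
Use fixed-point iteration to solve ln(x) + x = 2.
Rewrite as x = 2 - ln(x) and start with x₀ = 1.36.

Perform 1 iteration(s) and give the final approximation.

Equation: ln(x) + x = 2
Fixed-point form: x = 2 - ln(x)
x₀ = 1.36

x_1 = g(1.360000) = 1.692515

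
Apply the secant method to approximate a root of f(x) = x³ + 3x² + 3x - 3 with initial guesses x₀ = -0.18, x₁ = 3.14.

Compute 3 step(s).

f(x) = x³ + 3x² + 3x - 3
x₀ = -0.18, x₁ = 3.14

Secant formula: x_{n+1} = x_n - f(x_n)(x_n - x_{n-1})/(f(x_n) - f(x_{n-1}))

Iteration 1:
  f(-0.180000) = -3.448632
  f(3.140000) = 66.957944
  x_2 = 3.140000 - 66.957944×(3.140000 - (-0.180000))/(66.957944 - (-3.448632))
       = -0.017381
Iteration 2:
  f(3.140000) = 66.957944
  f(-0.017381) = -3.051241
  x_3 = -0.017381 - (-3.051241)×(-0.017381 - 3.140000)/(-3.051241 - 66.957944)
       = 0.120229
Iteration 3:
  f(-0.017381) = -3.051241
  f(0.120229) = -2.594211
  x_4 = 0.120229 - (-2.594211)×(0.120229 - (-0.017381))/(-2.594211 - (-3.051241))
       = 0.901333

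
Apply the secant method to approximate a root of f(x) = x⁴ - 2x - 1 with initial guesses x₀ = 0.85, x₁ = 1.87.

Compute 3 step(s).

f(x) = x⁴ - 2x - 1
x₀ = 0.85, x₁ = 1.87

Secant formula: x_{n+1} = x_n - f(x_n)(x_n - x_{n-1})/(f(x_n) - f(x_{n-1}))

Iteration 1:
  f(0.850000) = -2.177994
  f(1.870000) = 7.488310
  x_2 = 1.870000 - 7.488310×(1.870000 - 0.850000)/(7.488310 - (-2.177994))
       = 1.079825
Iteration 2:
  f(1.870000) = 7.488310
  f(1.079825) = -1.800044
  x_3 = 1.079825 - (-1.800044)×(1.079825 - 1.870000)/(-1.800044 - 7.488310)
       = 1.232957
Iteration 3:
  f(1.079825) = -1.800044
  f(1.232957) = -1.154957
  x_4 = 1.232957 - (-1.154957)×(1.232957 - 1.079825)/(-1.154957 - (-1.800044))
       = 1.507124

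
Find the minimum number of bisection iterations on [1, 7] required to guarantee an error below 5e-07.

We need (b-a)/2^n ≤ 5e-07
(7 - 1)/2^n ≤ 5e-07
6/2^n ≤ 5e-07
2^n ≥ 12000000
n ≥ log₂(12000000) = 23.52
n ≥ 24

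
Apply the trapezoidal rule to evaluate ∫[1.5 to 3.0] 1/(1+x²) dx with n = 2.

f(x) = 1/(1+x²)
a = 1.5, b = 3.0, n = 2
h = (b - a)/n = 0.750000

Trapezoidal rule: (h/2)[f(x₀) + 2f(x₁) + 2f(x₂) + ... + f(xₙ)]

x_0 = 1.5000, f(x_0) = 0.307692, coefficient = 1
x_1 = 2.2500, f(x_1) = 0.164948, coefficient = 2
x_2 = 3.0000, f(x_2) = 0.100000, coefficient = 1

I ≈ (0.750000/2) × 0.737589 = 0.276596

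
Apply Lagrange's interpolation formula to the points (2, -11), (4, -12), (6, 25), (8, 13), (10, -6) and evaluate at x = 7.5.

Lagrange interpolation formula:
P(x) = Σ yᵢ × Lᵢ(x)
where Lᵢ(x) = Π_{j≠i} (x - xⱼ)/(xᵢ - xⱼ)

L_0(7.5) = (7.5 - 4)/(2 - 4) × (7.5 - 6)/(2 - 6) × (7.5 - 8)/(2 - 8) × (7.5 - 10)/(2 - 10) = 0.017090
L_1(7.5) = (7.5 - 2)/(4 - 2) × (7.5 - 6)/(4 - 6) × (7.5 - 8)/(4 - 8) × (7.5 - 10)/(4 - 10) = -0.107422
L_2(7.5) = (7.5 - 2)/(6 - 2) × (7.5 - 4)/(6 - 4) × (7.5 - 8)/(6 - 8) × (7.5 - 10)/(6 - 10) = 0.375977
L_3(7.5) = (7.5 - 2)/(8 - 2) × (7.5 - 4)/(8 - 4) × (7.5 - 6)/(8 - 6) × (7.5 - 10)/(8 - 10) = 0.751953
L_4(7.5) = (7.5 - 2)/(10 - 2) × (7.5 - 4)/(10 - 4) × (7.5 - 6)/(10 - 6) × (7.5 - 8)/(10 - 8) = -0.037598

P(7.5) = (-11)×L_0(7.5) + (-12)×L_1(7.5) + 25×L_2(7.5) + 13×L_3(7.5) + (-6)×L_4(7.5)
P(7.5) = 20.501465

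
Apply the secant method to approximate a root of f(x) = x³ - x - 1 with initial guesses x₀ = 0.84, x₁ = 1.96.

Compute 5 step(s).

f(x) = x³ - x - 1
x₀ = 0.84, x₁ = 1.96

Secant formula: x_{n+1} = x_n - f(x_n)(x_n - x_{n-1})/(f(x_n) - f(x_{n-1}))

Iteration 1:
  f(0.840000) = -1.247296
  f(1.960000) = 4.569536
  x_2 = 1.960000 - 4.569536×(1.960000 - 0.840000)/(4.569536 - (-1.247296))
       = 1.080160
Iteration 2:
  f(1.960000) = 4.569536
  f(1.080160) = -0.819888
  x_3 = 1.080160 - (-0.819888)×(1.080160 - 1.960000)/(-0.819888 - 4.569536)
       = 1.214009
Iteration 3:
  f(1.080160) = -0.819888
  f(1.214009) = -0.424780
  x_4 = 1.214009 - (-0.424780)×(1.214009 - 1.080160)/(-0.424780 - (-0.819888))
       = 1.357910
Iteration 4:
  f(1.214009) = -0.424780
  f(1.357910) = 0.145968
  x_5 = 1.357910 - 0.145968×(1.357910 - 1.214009)/(0.145968 - (-0.424780))
       = 1.321108
Iteration 5:
  f(1.357910) = 0.145968
  f(1.321108) = -0.015344
  x_6 = 1.321108 - (-0.015344)×(1.321108 - 1.357910)/(-0.015344 - 0.145968)
       = 1.324609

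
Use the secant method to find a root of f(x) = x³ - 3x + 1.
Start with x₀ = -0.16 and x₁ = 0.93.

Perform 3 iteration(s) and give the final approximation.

f(x) = x³ - 3x + 1
x₀ = -0.16, x₁ = 0.93

Secant formula: x_{n+1} = x_n - f(x_n)(x_n - x_{n-1})/(f(x_n) - f(x_{n-1}))

Iteration 1:
  f(-0.160000) = 1.475904
  f(0.930000) = -0.985643
  x_2 = 0.930000 - (-0.985643)×(0.930000 - (-0.160000))/(-0.985643 - 1.475904)
       = 0.493546
Iteration 2:
  f(0.930000) = -0.985643
  f(0.493546) = -0.360417
  x_3 = 0.493546 - (-0.360417)×(0.493546 - 0.930000)/(-0.360417 - (-0.985643))
       = 0.241949
Iteration 3:
  f(0.493546) = -0.360417
  f(0.241949) = 0.288318
  x_4 = 0.241949 - 0.288318×(0.241949 - 0.493546)/(0.288318 - (-0.360417))
       = 0.353766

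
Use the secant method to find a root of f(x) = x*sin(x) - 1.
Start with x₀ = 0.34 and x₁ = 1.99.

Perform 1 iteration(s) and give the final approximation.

f(x) = x*sin(x) - 1
x₀ = 0.34, x₁ = 1.99

Secant formula: x_{n+1} = x_n - f(x_n)(x_n - x_{n-1})/(f(x_n) - f(x_{n-1}))

Iteration 1:
  f(0.340000) = -0.886614
  f(1.990000) = 0.817693
  x_2 = 1.990000 - 0.817693×(1.990000 - 0.340000)/(0.817693 - (-0.886614))
       = 1.198363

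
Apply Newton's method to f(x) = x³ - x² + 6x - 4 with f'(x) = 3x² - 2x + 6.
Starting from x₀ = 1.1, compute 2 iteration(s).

f(x) = x³ - x² + 6x - 4
f'(x) = 3x² - 2x + 6
x₀ = 1.1

Newton-Raphson formula: x_{n+1} = x_n - f(x_n)/f'(x_n)

Iteration 1:
  f(1.100000) = 2.721000
  f'(1.100000) = 7.430000
  x_1 = 1.100000 - 2.721000/7.430000 = 0.733782
Iteration 2:
  f(0.733782) = 0.259350
  f'(0.733782) = 6.147744
  x_2 = 0.733782 - 0.259350/6.147744 = 0.691596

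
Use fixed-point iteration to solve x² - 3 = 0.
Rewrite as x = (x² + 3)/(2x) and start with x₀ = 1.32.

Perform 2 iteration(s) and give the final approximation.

Equation: x² - 3 = 0
Fixed-point form: x = (x² + 3)/(2x)
x₀ = 1.32

x_1 = g(1.320000) = 1.796364
x_2 = g(1.796364) = 1.733202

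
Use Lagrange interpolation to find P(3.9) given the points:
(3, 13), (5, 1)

Lagrange interpolation formula:
P(x) = Σ yᵢ × Lᵢ(x)
where Lᵢ(x) = Π_{j≠i} (x - xⱼ)/(xᵢ - xⱼ)

L_0(3.9) = (3.9 - 5)/(3 - 5) = 0.550000
L_1(3.9) = (3.9 - 3)/(5 - 3) = 0.450000

P(3.9) = 13×L_0(3.9) + 1×L_1(3.9)
P(3.9) = 7.600000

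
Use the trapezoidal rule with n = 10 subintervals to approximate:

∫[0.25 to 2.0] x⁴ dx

f(x) = x⁴
a = 0.25, b = 2.0, n = 10
h = (b - a)/n = 0.175000

Trapezoidal rule: (h/2)[f(x₀) + 2f(x₁) + 2f(x₂) + ... + f(xₙ)]

x_0 = 0.2500, f(x_0) = 0.003906, coefficient = 1
x_1 = 0.4250, f(x_1) = 0.032625, coefficient = 2
x_2 = 0.6000, f(x_2) = 0.129600, coefficient = 2
x_3 = 0.7750, f(x_3) = 0.360750, coefficient = 2
x_4 = 0.9500, f(x_4) = 0.814506, coefficient = 2
x_5 = 1.1250, f(x_5) = 1.601807, coefficient = 2
x_6 = 1.3000, f(x_6) = 2.856100, coefficient = 2
x_7 = 1.4750, f(x_7) = 4.733344, coefficient = 2
x_8 = 1.6500, f(x_8) = 7.412006, coefficient = 2
x_9 = 1.8250, f(x_9) = 11.093063, coefficient = 2
x_10 = 2.0000, f(x_10) = 16.000000, coefficient = 1

I ≈ (0.175000/2) × 74.071510 = 6.481257
Exact value: 6.399805
Error: 0.081452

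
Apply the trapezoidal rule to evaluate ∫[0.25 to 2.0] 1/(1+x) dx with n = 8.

f(x) = 1/(1+x)
a = 0.25, b = 2.0, n = 8
h = (b - a)/n = 0.218750

Trapezoidal rule: (h/2)[f(x₀) + 2f(x₁) + 2f(x₂) + ... + f(xₙ)]

x_0 = 0.2500, f(x_0) = 0.800000, coefficient = 1
x_1 = 0.4688, f(x_1) = 0.680851, coefficient = 2
x_2 = 0.6875, f(x_2) = 0.592593, coefficient = 2
x_3 = 0.9062, f(x_3) = 0.524590, coefficient = 2
x_4 = 1.1250, f(x_4) = 0.470588, coefficient = 2
x_5 = 1.3438, f(x_5) = 0.426667, coefficient = 2
x_6 = 1.5625, f(x_6) = 0.390244, coefficient = 2
x_7 = 1.7812, f(x_7) = 0.359551, coefficient = 2
x_8 = 2.0000, f(x_8) = 0.333333, coefficient = 1

I ≈ (0.218750/2) × 8.023500 = 0.877570
Exact value: 0.875469
Error: 0.002102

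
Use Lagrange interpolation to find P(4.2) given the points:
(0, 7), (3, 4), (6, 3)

Lagrange interpolation formula:
P(x) = Σ yᵢ × Lᵢ(x)
where Lᵢ(x) = Π_{j≠i} (x - xⱼ)/(xᵢ - xⱼ)

L_0(4.2) = (4.2 - 3)/(0 - 3) × (4.2 - 6)/(0 - 6) = -0.120000
L_1(4.2) = (4.2 - 0)/(3 - 0) × (4.2 - 6)/(3 - 6) = 0.840000
L_2(4.2) = (4.2 - 0)/(6 - 0) × (4.2 - 3)/(6 - 3) = 0.280000

P(4.2) = 7×L_0(4.2) + 4×L_1(4.2) + 3×L_2(4.2)
P(4.2) = 3.360000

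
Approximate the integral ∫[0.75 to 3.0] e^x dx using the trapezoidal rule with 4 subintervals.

f(x) = e^x
a = 0.75, b = 3.0, n = 4
h = (b - a)/n = 0.562500

Trapezoidal rule: (h/2)[f(x₀) + 2f(x₁) + 2f(x₂) + ... + f(xₙ)]

x_0 = 0.7500, f(x_0) = 2.117000, coefficient = 1
x_1 = 1.3125, f(x_1) = 3.715451, coefficient = 2
x_2 = 1.8750, f(x_2) = 6.520819, coefficient = 2
x_3 = 2.4375, f(x_3) = 11.444394, coefficient = 2
x_4 = 3.0000, f(x_4) = 20.085537, coefficient = 1

I ≈ (0.562500/2) × 65.563865 = 18.439837
Exact value: 17.968537
Error: 0.471300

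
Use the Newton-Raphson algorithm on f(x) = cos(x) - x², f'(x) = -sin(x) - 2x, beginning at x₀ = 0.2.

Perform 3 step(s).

f(x) = cos(x) - x²
f'(x) = -sin(x) - 2x
x₀ = 0.2

Newton-Raphson formula: x_{n+1} = x_n - f(x_n)/f'(x_n)

Iteration 1:
  f(0.200000) = 0.940067
  f'(0.200000) = -0.598669
  x_1 = 0.200000 - 0.940067/(-0.598669) = 1.770260
Iteration 2:
  f(1.770260) = -3.331965
  f'(1.770260) = -4.520693
  x_2 = 1.770260 - (-3.331965)/(-4.520693) = 1.033213
Iteration 3:
  f(1.033213) = -0.555467
  f'(1.033213) = -2.925374
  x_3 = 1.033213 - (-0.555467)/(-2.925374) = 0.843334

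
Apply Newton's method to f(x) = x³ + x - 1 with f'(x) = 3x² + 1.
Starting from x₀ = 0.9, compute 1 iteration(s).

f(x) = x³ + x - 1
f'(x) = 3x² + 1
x₀ = 0.9

Newton-Raphson formula: x_{n+1} = x_n - f(x_n)/f'(x_n)

Iteration 1:
  f(0.900000) = 0.629000
  f'(0.900000) = 3.430000
  x_1 = 0.900000 - 0.629000/3.430000 = 0.716618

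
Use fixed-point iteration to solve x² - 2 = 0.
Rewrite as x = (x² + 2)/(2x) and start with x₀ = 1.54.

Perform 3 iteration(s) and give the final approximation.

Equation: x² - 2 = 0
Fixed-point form: x = (x² + 2)/(2x)
x₀ = 1.54

x_1 = g(1.540000) = 1.419351
x_2 = g(1.419351) = 1.414223
x_3 = g(1.414223) = 1.414214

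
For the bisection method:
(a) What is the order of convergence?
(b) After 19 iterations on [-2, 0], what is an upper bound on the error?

(a) Bisection has linear (order 1) convergence; the error is halved each step.

(b) Error bound = (b-a)/2^n = (0 - (-2))/2^{19}
    = 2/2^{19}

(a) 1 (linear); (b) error ≤ 3.81e-06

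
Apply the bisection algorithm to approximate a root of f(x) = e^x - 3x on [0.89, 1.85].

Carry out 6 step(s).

f(x) = e^x - 3x
Initial interval: [0.89, 1.85]

Iteration 1:
  c_1 = (0.890000 + 1.850000)/2 = 1.370000
  f(c_1) = f(1.370000) = -0.174649
  f(a) × f(c) ≥ 0, new interval: [1.370000, 1.850000]
Iteration 2:
  c_2 = (1.370000 + 1.850000)/2 = 1.610000
  f(c_2) = f(1.610000) = 0.172811
  f(a) × f(c) < 0, new interval: [1.370000, 1.610000]
Iteration 3:
  c_3 = (1.370000 + 1.610000)/2 = 1.490000
  f(c_3) = f(1.490000) = -0.032904
  f(a) × f(c) ≥ 0, new interval: [1.490000, 1.610000]
Iteration 4:
  c_4 = (1.490000 + 1.610000)/2 = 1.550000
  f(c_4) = f(1.550000) = 0.061470
  f(a) × f(c) < 0, new interval: [1.490000, 1.550000]
Iteration 5:
  c_5 = (1.490000 + 1.550000)/2 = 1.520000
  f(c_5) = f(1.520000) = 0.012225
  f(a) × f(c) < 0, new interval: [1.490000, 1.520000]
Iteration 6:
  c_6 = (1.490000 + 1.520000)/2 = 1.505000
  f(c_6) = f(1.505000) = -0.010846
  f(a) × f(c) ≥ 0, new interval: [1.505000, 1.520000]

After 6 iteration(s), the approximation is c_6 = 1.505000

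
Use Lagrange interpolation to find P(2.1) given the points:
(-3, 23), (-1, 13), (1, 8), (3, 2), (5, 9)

Lagrange interpolation formula:
P(x) = Σ yᵢ × Lᵢ(x)
where Lᵢ(x) = Π_{j≠i} (x - xⱼ)/(xᵢ - xⱼ)

L_0(2.1) = (2.1 - (-1))/(-3 - (-1)) × (2.1 - 1)/(-3 - 1) × (2.1 - 3)/(-3 - 3) × (2.1 - 5)/(-3 - 5) = 0.023177
L_1(2.1) = (2.1 - (-3))/(-1 - (-3)) × (2.1 - 1)/(-1 - 1) × (2.1 - 3)/(-1 - 3) × (2.1 - 5)/(-1 - 5) = -0.152522
L_2(2.1) = (2.1 - (-3))/(1 - (-3)) × (2.1 - (-1))/(1 - (-1)) × (2.1 - 3)/(1 - 3) × (2.1 - 5)/(1 - 5) = 0.644752
L_3(2.1) = (2.1 - (-3))/(3 - (-3)) × (2.1 - (-1))/(3 - (-1)) × (2.1 - 1)/(3 - 1) × (2.1 - 5)/(3 - 5) = 0.525353
L_4(2.1) = (2.1 - (-3))/(5 - (-3)) × (2.1 - (-1))/(5 - (-1)) × (2.1 - 1)/(5 - 1) × (2.1 - 3)/(5 - 3) = -0.040760

P(2.1) = 23×L_0(2.1) + 13×L_1(2.1) + 8×L_2(2.1) + 2×L_3(2.1) + 9×L_4(2.1)
P(2.1) = 4.392172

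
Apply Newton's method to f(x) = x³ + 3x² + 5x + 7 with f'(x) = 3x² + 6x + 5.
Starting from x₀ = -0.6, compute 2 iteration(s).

f(x) = x³ + 3x² + 5x + 7
f'(x) = 3x² + 6x + 5
x₀ = -0.6

Newton-Raphson formula: x_{n+1} = x_n - f(x_n)/f'(x_n)

Iteration 1:
  f(-0.600000) = 4.864000
  f'(-0.600000) = 2.480000
  x_1 = -0.600000 - 4.864000/2.480000 = -2.561290
Iteration 2:
  f(-2.561290) = -2.928425
  f'(-2.561290) = 9.312882
  x_2 = -2.561290 - (-2.928425)/9.312882 = -2.246842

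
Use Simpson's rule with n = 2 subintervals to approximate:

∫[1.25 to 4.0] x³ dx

f(x) = x³
a = 1.25, b = 4.0, n = 2
h = (b - a)/n = 1.375000

Simpson's rule: (h/3)[f(x₀) + 4f(x₁) + 2f(x₂) + ... + f(xₙ)]

x_0 = 1.2500, f(x_0) = 1.953125, coefficient = 1
x_1 = 2.6250, f(x_1) = 18.087891, coefficient = 4
x_2 = 4.0000, f(x_2) = 64.000000, coefficient = 1

I ≈ (1.375000/3) × 138.304688 = 63.389648
Exact value: 63.389648
Error: 0.000000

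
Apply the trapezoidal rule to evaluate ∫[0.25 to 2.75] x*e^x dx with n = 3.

f(x) = x*e^x
a = 0.25, b = 2.75, n = 3
h = (b - a)/n = 0.833333

Trapezoidal rule: (h/2)[f(x₀) + 2f(x₁) + 2f(x₂) + ... + f(xₙ)]

x_0 = 0.2500, f(x_0) = 0.321006, coefficient = 1
x_1 = 1.0833, f(x_1) = 3.200721, coefficient = 2
x_2 = 1.9167, f(x_2) = 13.029998, coefficient = 2
x_3 = 2.7500, f(x_3) = 43.017238, coefficient = 1

I ≈ (0.833333/2) × 75.799682 = 31.583201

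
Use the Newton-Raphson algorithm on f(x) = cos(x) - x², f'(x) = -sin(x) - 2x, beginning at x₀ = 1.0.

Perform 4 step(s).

f(x) = cos(x) - x²
f'(x) = -sin(x) - 2x
x₀ = 1.0

Newton-Raphson formula: x_{n+1} = x_n - f(x_n)/f'(x_n)

Iteration 1:
  f(1.000000) = -0.459698
  f'(1.000000) = -2.841471
  x_1 = 1.000000 - (-0.459698)/(-2.841471) = 0.838218
Iteration 2:
  f(0.838218) = -0.033822
  f'(0.838218) = -2.419890
  x_2 = 0.838218 - (-0.033822)/(-2.419890) = 0.824242
Iteration 3:
  f(0.824242) = -0.000261
  f'(0.824242) = -2.382517
  x_3 = 0.824242 - (-0.000261)/(-2.382517) = 0.824132
Iteration 4:
  f(0.824132) = 0.000000
  f'(0.824132) = -2.382223
  x_4 = 0.824132 - 0.000000/(-2.382223) = 0.824132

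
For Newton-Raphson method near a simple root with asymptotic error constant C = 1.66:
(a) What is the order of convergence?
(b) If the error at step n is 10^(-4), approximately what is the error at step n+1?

(a) Newton-Raphson has quadratic (order 2) convergence near simple roots.
    This means |e_{n+1}| ≈ C|e_n|².

(b) With |e_n| = 10^(-4) and C = 1.66:
    |e_{n+1}| ≈ 1.66 × (10^(-4))² = 1.66 × 10^(-8)

(a) 2 (quadratic); (b) |e_{n+1}| ≈ 1.660e-08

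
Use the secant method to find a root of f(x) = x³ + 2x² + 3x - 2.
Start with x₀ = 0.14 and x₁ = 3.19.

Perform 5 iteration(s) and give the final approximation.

f(x) = x³ + 2x² + 3x - 2
x₀ = 0.14, x₁ = 3.19

Secant formula: x_{n+1} = x_n - f(x_n)(x_n - x_{n-1})/(f(x_n) - f(x_{n-1}))

Iteration 1:
  f(0.140000) = -1.538056
  f(3.190000) = 60.383959
  x_2 = 3.190000 - 60.383959×(3.190000 - 0.140000)/(60.383959 - (-1.538056))
       = 0.215758
Iteration 2:
  f(3.190000) = 60.383959
  f(0.215758) = -1.249580
  x_3 = 0.215758 - (-1.249580)×(0.215758 - 3.190000)/(-1.249580 - 60.383959)
       = 0.276059
Iteration 3:
  f(0.215758) = -1.249580
  f(0.276059) = -0.998370
  x_4 = 0.276059 - (-0.998370)×(0.276059 - 0.215758)/(-0.998370 - (-1.249580))
       = 0.515708
Iteration 4:
  f(0.276059) = -0.998370
  f(0.515708) = 0.216190
  x_5 = 0.515708 - 0.216190×(0.515708 - 0.276059)/(0.216190 - (-0.998370))
       = 0.473051
Iteration 5:
  f(0.515708) = 0.216190
  f(0.473051) = -0.027435
  x_6 = 0.473051 - (-0.027435)×(0.473051 - 0.515708)/(-0.027435 - 0.216190)
       = 0.477855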